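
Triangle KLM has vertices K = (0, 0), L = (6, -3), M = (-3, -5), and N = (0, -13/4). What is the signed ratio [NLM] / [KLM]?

1/4

[KLM] = ½·(0·(-3−(-5)) + 6·(-5−0) + (-3)·(0−(-3))) = ½·(0 − 30 − 9) = -39/2.
[NLM] = ½·(0·(-3−(-5)) + 6·(-5−(-13/4)) + (-3)·(-13/4−(-3))) = ½·(0 − 21/2 + 3/4) = -39/8, so the ratio is (-39/8)/(-39/2) = 1/4.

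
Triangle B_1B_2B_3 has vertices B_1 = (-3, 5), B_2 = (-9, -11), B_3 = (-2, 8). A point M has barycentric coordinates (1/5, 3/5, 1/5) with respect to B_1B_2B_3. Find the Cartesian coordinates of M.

(-32/5, -4)

M = (1/5)·B_1 + (3/5)·B_2 + (1/5)·B_3.
x-coordinate: (1/5)·(-3) + (3/5)·(-9) + (1/5)·(-2) = -32/5.
y-coordinate: (1/5)·5 + (3/5)·(-11) + (1/5)·8 = -4.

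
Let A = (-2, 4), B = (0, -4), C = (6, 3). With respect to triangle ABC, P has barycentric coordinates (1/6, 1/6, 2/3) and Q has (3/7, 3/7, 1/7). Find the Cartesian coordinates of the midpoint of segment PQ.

Barycentric coordinates of the midpoint are the average: (25/84, 25/84, 17/42).
Converting: (25/84)·A + (25/84)·B + (17/42)·C = (11/6, 17/14).

(11/6, 17/14)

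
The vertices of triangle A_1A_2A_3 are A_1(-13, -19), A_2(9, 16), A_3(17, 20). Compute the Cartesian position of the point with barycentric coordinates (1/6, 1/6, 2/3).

P = (1/6)·A_1 + (1/6)·A_2 + (2/3)·A_3.
x-coordinate: (1/6)·(-13) + (1/6)·9 + (2/3)·17 = 32/3.
y-coordinate: (1/6)·(-19) + (1/6)·16 + (2/3)·20 = 77/6.

(32/3, 77/6)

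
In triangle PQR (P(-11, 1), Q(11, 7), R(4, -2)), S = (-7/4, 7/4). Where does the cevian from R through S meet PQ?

(-11/3, 3)

Barycentric coordinates of S with respect to PQR: (1/2, 1/4, 1/4).
On side PQ the R-coordinate is zero; dropping S's R-weight 1/4 and renormalizing the remaining 1/2 : 1/4 gives weights 2/3, 1/3 on P, Q.
T = (2/3)·(-11, 1) + (1/3)·(11, 7) = (-11/3, 3).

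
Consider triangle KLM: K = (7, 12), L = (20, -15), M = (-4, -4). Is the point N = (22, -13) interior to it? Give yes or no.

no

Barycentric coordinates of N: (14/101, 103/101, -16/101).
The three coordinates are positive, positive, negative; a point is interior exactly when all three are positive.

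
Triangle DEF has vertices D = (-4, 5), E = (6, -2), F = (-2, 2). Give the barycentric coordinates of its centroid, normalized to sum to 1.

(1/3, 1/3, 1/3)

The centroid is the average of the vertices, so each weight is 1/3.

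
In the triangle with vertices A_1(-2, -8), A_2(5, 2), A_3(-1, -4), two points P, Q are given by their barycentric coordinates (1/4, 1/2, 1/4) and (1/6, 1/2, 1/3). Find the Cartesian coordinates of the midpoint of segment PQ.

Barycentric coordinates of the midpoint are the average: (5/24, 1/2, 7/24).
Converting: (5/24)·A_1 + (1/2)·A_2 + (7/24)·A_3 = (43/24, -11/6).

(43/24, -11/6)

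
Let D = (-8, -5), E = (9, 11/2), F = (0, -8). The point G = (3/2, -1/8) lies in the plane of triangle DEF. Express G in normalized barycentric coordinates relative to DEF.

(3/8, 1/2, 1/8)

Signed area of the reference triangle: [DEF] = ½·((-8)·(11/2−(-8)) + 9·(-8−(-5)) + 0·(-5−(11/2))) = ½·(-108 − 27 + 0) = -135/2.
[GEF] = ½·((3/2)·(11/2−(-8)) + 9·(-8−(-1/8)) + 0·(-1/8−(11/2))) = ½·(81/4 − 567/8 + 0) = -405/16, so the D-coordinate is (-405/16)/(-135/2) = 3/8.
[DGF] = ½·((-8)·(-1/8−(-8)) + (3/2)·(-8−(-5)) + 0·(-5−(-1/8))) = ½·(-63 − 9/2 + 0) = -135/4, so the E-coordinate is 1/2.
[DEG] = ½·((-8)·(11/2−(-1/8)) + 9·(-1/8−(-5)) + (3/2)·(-5−(11/2))) = ½·(-45 + 351/8 − 63/4) = -135/16, so the F-coordinate is 1/8.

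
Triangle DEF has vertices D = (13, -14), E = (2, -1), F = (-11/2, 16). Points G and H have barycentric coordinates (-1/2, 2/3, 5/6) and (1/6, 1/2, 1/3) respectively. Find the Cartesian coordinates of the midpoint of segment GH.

Barycentric coordinates of the midpoint are the average: (-1/6, 7/12, 7/12).
Converting: (-1/6)·D + (7/12)·E + (7/12)·F = (-101/24, 133/12).

(-101/24, 133/12)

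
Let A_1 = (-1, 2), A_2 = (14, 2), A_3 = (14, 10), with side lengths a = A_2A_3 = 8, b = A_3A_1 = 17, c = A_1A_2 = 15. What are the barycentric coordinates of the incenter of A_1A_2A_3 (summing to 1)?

(1/5, 17/40, 3/8)

The incenter has barycentric coordinates proportional to the opposite side lengths: (8 : 17 : 15).
Normalizing by 8+17+15 = 40 gives (1/5, 17/40, 3/8).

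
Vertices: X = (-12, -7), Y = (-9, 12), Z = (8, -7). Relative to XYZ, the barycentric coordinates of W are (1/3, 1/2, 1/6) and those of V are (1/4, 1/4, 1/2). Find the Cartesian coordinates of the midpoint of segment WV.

(-101/24, 1/8)

Barycentric coordinates of the midpoint are the average: (7/24, 3/8, 1/3).
Converting: (7/24)·X + (3/8)·Y + (1/3)·Z = (-101/24, 1/8).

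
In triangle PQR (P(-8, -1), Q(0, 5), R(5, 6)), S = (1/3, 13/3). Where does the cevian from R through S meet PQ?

(-2, 7/2)

Barycentric coordinates of S with respect to PQR: (1/6, 1/2, 1/3).
On side PQ the R-coordinate is zero; dropping S's R-weight 1/3 and renormalizing the remaining 1/6 : 1/2 gives weights 1/4, 3/4 on P, Q.
T = (1/4)·(-8, -1) + (3/4)·(0, 5) = (-2, 7/2).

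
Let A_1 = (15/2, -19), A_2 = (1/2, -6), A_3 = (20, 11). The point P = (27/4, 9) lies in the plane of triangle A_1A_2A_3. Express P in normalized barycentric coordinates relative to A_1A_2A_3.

Signed area of the reference triangle: [A_1A_2A_3] = ½·((15/2)·(-6−11) + (1/2)·(11−(-19)) + 20·(-19−(-6))) = ½·(-255/2 + 15 − 260) = -745/4.
[PA_2A_3] = ½·((27/4)·(-6−11) + (1/2)·(11−9) + 20·(9−(-6))) = ½·(-459/4 + 1 + 300) = 745/8, so the A_1-coordinate is (745/8)/(-745/4) = -1/2.
[A_1PA_3] = ½·((15/2)·(9−11) + (27/4)·(11−(-19)) + 20·(-19−9)) = ½·(-15 + 405/2 − 560) = -745/4, so the A_2-coordinate is 1.
[A_1A_2P] = ½·((15/2)·(-6−9) + (1/2)·(9−(-19)) + (27/4)·(-19−(-6))) = ½·(-225/2 + 14 − 351/4) = -745/8, so the A_3-coordinate is 1/2.

(-1/2, 1, 1/2)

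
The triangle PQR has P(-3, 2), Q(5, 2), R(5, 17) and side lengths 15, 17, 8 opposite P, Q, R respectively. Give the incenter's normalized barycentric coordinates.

(3/8, 17/40, 1/5)

The incenter has barycentric coordinates proportional to the opposite side lengths: (15 : 17 : 8).
Normalizing by 15+17+8 = 40 gives (3/8, 17/40, 1/5).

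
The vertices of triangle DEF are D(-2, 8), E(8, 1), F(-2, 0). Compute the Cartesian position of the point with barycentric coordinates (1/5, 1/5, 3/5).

G = (1/5)·D + (1/5)·E + (3/5)·F.
x-coordinate: (1/5)·(-2) + (1/5)·8 + (3/5)·(-2) = 0.
y-coordinate: (1/5)·8 + (1/5)·1 + (3/5)·0 = 9/5.

(0, 9/5)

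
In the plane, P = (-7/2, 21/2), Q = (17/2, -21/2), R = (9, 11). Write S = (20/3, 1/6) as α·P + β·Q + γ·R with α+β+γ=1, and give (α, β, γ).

Signed area of the reference triangle: [PQR] = ½·((-7/2)·(-21/2−11) + (17/2)·(11−(21/2)) + 9·(21/2−(-21/2))) = ½·(301/4 + 17/4 + 189) = 537/4.
[SQR] = ½·((20/3)·(-21/2−11) + (17/2)·(11−(1/6)) + 9·(1/6−(-21/2))) = ½·(-430/3 + 1105/12 + 96) = 179/8, so the P-coordinate is (179/8)/(537/4) = 1/6.
[PSR] = ½·((-7/2)·(1/6−11) + (20/3)·(11−(21/2)) + 9·(21/2−(1/6))) = ½·(455/12 + 10/3 + 93) = 537/8, so the Q-coordinate is 1/2.
[PQS] = ½·((-7/2)·(-21/2−(1/6)) + (17/2)·(1/6−(21/2)) + (20/3)·(21/2−(-21/2))) = ½·(112/3 − 527/6 + 140) = 179/4, so the R-coordinate is 1/3.
Check: 1/6 + 1/2 + 1/3 = 1.

(1/6, 1/2, 1/3)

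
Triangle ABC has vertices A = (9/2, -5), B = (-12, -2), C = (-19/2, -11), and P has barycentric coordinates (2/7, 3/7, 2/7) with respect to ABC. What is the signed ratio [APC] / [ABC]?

The signed ratio [APC]/[ABC] equals the barycentric coordinate of P at vertex B, which is 3/7.

3/7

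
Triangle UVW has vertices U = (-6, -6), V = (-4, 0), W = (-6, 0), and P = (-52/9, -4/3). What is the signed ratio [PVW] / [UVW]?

2/9

[UVW] = ½·((-6)·(0−0) + (-4)·(0−(-6)) + (-6)·(-6−0)) = ½·(0 − 24 + 36) = 6.
[PVW] = ½·((-52/9)·(0−0) + (-4)·(0−(-4/3)) + (-6)·(-4/3−0)) = ½·(0 − 16/3 + 8) = 4/3, so the ratio is (4/3)/6 = 2/9.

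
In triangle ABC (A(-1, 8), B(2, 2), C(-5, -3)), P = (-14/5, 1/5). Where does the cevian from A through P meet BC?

(-13/4, -7/4)

Barycentric coordinates of P with respect to ABC: (1/5, 1/5, 3/5).
On side BC the A-coordinate is zero; dropping P's A-weight 1/5 and renormalizing the remaining 1/5 : 3/5 gives weights 1/4, 3/4 on B, C.
Q = (1/4)·(2, 2) + (3/4)·(-5, -3) = (-13/4, -7/4).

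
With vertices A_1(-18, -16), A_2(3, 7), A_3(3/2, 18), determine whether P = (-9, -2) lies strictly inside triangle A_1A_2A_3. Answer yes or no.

yes

Barycentric coordinates of P: (97/177, 22/177, 58/177).
The three coordinates are positive, positive, positive; a point is interior exactly when all three are positive.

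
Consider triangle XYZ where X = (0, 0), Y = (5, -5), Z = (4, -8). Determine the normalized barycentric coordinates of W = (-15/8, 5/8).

Signed area of the reference triangle: [XYZ] = ½·(0·(-5−(-8)) + 5·(-8−0) + 4·(0−(-5))) = ½·(0 − 40 + 20) = -10.
[WYZ] = ½·((-15/8)·(-5−(-8)) + 5·(-8−(5/8)) + 4·(5/8−(-5))) = ½·(-45/8 − 345/8 + 45/2) = -105/8, so the X-coordinate is (-105/8)/(-10) = 21/16.
[XWZ] = ½·(0·(5/8−(-8)) + (-15/8)·(-8−0) + 4·(0−(5/8))) = ½·(0 + 15 − 5/2) = 25/4, so the Y-coordinate is -5/8.
[XYW] = ½·(0·(-5−(5/8)) + 5·(5/8−0) + (-15/8)·(0−(-5))) = ½·(0 + 25/8 − 75/8) = -25/8, so the Z-coordinate is 5/16.
Check: 21/16 − 5/8 + 5/16 = 1.

(21/16, -5/8, 5/16)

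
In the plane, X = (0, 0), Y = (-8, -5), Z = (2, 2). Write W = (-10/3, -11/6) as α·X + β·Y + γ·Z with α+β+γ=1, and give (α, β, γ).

(1/6, 1/2, 1/3)

Signed area of the reference triangle: [XYZ] = ½·(0·(-5−2) + (-8)·(2−0) + 2·(0−(-5))) = ½·(0 − 16 + 10) = -3.
[WYZ] = ½·((-10/3)·(-5−2) + (-8)·(2−(-11/6)) + 2·(-11/6−(-5))) = ½·(70/3 − 92/3 + 19/3) = -1/2, so the X-coordinate is (-1/2)/(-3) = 1/6.
[XWZ] = ½·(0·(-11/6−2) + (-10/3)·(2−0) + 2·(0−(-11/6))) = ½·(0 − 20/3 + 11/3) = -3/2, so the Y-coordinate is 1/2.
[XYW] = ½·(0·(-5−(-11/6)) + (-8)·(-11/6−0) + (-10/3)·(0−(-5))) = ½·(0 + 44/3 − 50/3) = -1, so the Z-coordinate is 1/3.
Check: 1/6 + 1/2 + 1/3 = 1.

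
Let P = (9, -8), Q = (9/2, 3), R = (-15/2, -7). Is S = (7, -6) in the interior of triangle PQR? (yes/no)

yes

Barycentric coordinates of S: (133/177, 31/177, 13/177).
The three coordinates are positive, positive, positive; a point is interior exactly when all three are positive.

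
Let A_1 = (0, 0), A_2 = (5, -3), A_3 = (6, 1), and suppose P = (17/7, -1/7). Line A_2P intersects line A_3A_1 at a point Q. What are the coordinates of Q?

(2, 1/3)

Barycentric coordinates of P with respect to A_1A_2A_3: (4/7, 1/7, 2/7).
On side A_3A_1 the A_2-coordinate is zero; dropping P's A_2-weight 1/7 and renormalizing the remaining 2/7 : 4/7 gives weights 1/3, 2/3 on A_3, A_1.
Q = (1/3)·(6, 1) + (2/3)·(0, 0) = (2, 1/3).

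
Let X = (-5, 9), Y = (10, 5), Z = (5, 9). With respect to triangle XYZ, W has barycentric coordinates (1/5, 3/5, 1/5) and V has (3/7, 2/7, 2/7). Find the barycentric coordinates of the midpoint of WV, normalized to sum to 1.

Since both coordinate triples sum to 1, the midpoint's barycentrics are the componentwise average.
(1/5+3/7)/2 = 11/35; similarly 31/70 and 17/70.

(11/35, 31/70, 17/70)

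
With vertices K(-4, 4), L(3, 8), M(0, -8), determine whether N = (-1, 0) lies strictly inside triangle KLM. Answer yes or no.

Barycentric coordinates of N: (2/5, 1/5, 2/5).
The three coordinates are positive, positive, positive; a point is interior exactly when all three are positive.

yes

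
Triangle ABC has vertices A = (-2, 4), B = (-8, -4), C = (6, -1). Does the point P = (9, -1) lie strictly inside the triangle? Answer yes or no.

no

Barycentric coordinates of P: (-9/94, -15/94, 59/47).
The three coordinates are negative, negative, positive; a point is interior exactly when all three are positive.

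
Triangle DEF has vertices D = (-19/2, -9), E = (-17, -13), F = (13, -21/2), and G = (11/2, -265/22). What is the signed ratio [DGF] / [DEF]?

[DEF] = ½·((-19/2)·(-13−(-21/2)) + (-17)·(-21/2−(-9)) + 13·(-9−(-13))) = ½·(95/4 + 51/2 + 52) = 405/8.
[DGF] = ½·((-19/2)·(-265/22−(-21/2)) + (11/2)·(-21/2−(-9)) + 13·(-9−(-265/22))) = ½·(323/22 − 33/4 + 871/22) = 2025/88, so the ratio is (2025/88)/(405/8) = 5/11.

5/11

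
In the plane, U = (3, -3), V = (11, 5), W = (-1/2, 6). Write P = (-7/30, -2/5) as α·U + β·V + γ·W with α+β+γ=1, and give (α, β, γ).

(11/15, -1/5, 7/15)

Signed area of the reference triangle: [UVW] = ½·(3·(5−6) + 11·(6−(-3)) + (-1/2)·(-3−5)) = ½·(-3 + 99 + 4) = 50.
[PVW] = ½·((-7/30)·(5−6) + 11·(6−(-2/5)) + (-1/2)·(-2/5−5)) = ½·(7/30 + 352/5 + 27/10) = 110/3, so the U-coordinate is (110/3)/50 = 11/15.
[UPW] = ½·(3·(-2/5−6) + (-7/30)·(6−(-3)) + (-1/2)·(-3−(-2/5))) = ½·(-96/5 − 21/10 + 13/10) = -10, so the V-coordinate is -1/5.
[UVP] = ½·(3·(5−(-2/5)) + 11·(-2/5−(-3)) + (-7/30)·(-3−5)) = ½·(81/5 + 143/5 + 28/15) = 70/3, so the W-coordinate is 7/15.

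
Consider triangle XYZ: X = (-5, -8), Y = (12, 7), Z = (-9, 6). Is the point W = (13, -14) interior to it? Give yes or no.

Barycentric coordinates of W: (221/149, 114/149, -186/149).
The three coordinates are positive, positive, negative; a point is interior exactly when all three are positive.

no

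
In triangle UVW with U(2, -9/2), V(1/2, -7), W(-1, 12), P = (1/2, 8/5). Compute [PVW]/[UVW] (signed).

2/5

[UVW] = ½·(2·(-7−12) + (1/2)·(12−(-9/2)) + (-1)·(-9/2−(-7))) = ½·(-38 + 33/4 − 5/2) = -129/8.
[PVW] = ½·((1/2)·(-7−12) + (1/2)·(12−(8/5)) + (-1)·(8/5−(-7))) = ½·(-19/2 + 26/5 − 43/5) = -129/20, so the ratio is (-129/20)/(-129/8) = 2/5.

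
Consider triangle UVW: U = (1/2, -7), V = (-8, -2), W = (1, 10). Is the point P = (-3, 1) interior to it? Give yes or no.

yes

Barycentric coordinates of P: (11/49, 127/294, 101/294).
The three coordinates are positive, positive, positive; a point is interior exactly when all three are positive.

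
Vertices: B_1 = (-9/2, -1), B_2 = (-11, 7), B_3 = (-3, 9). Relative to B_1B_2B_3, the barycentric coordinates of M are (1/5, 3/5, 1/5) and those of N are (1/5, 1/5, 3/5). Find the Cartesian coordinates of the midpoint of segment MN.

Barycentric coordinates of the midpoint are the average: (1/5, 2/5, 2/5).
Converting: (1/5)·B_1 + (2/5)·B_2 + (2/5)·B_3 = (-13/2, 31/5).

(-13/2, 31/5)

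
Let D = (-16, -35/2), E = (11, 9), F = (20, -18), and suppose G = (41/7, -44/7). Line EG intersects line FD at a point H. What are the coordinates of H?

Barycentric coordinates of G with respect to DEF: (2/7, 3/7, 2/7).
On side FD the E-coordinate is zero; dropping G's E-weight 3/7 and renormalizing the remaining 2/7 : 2/7 gives weights 1/2, 1/2 on F, D.
H = (1/2)·(20, -18) + (1/2)·(-16, -35/2) = (2, -71/4).

(2, -71/4)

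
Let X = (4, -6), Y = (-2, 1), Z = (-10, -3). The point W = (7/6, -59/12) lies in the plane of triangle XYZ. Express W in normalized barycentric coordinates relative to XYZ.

(3/4, 1/12, 1/6)

Signed area of the reference triangle: [XYZ] = ½·(4·(1−(-3)) + (-2)·(-3−(-6)) + (-10)·(-6−1)) = ½·(16 − 6 + 70) = 40.
[WYZ] = ½·((7/6)·(1−(-3)) + (-2)·(-3−(-59/12)) + (-10)·(-59/12−1)) = ½·(14/3 − 23/6 + 355/6) = 30, so the X-coordinate is 30/40 = 3/4.
[XWZ] = ½·(4·(-59/12−(-3)) + (7/6)·(-3−(-6)) + (-10)·(-6−(-59/12))) = ½·(-23/3 + 7/2 + 65/6) = 10/3, so the Y-coordinate is 1/12.
[XYW] = ½·(4·(1−(-59/12)) + (-2)·(-59/12−(-6)) + (7/6)·(-6−1)) = ½·(71/3 − 13/6 − 49/6) = 20/3, so the Z-coordinate is 1/6.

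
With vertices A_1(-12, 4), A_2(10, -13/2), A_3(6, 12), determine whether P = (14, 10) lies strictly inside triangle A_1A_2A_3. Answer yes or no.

no

Barycentric coordinates of P: (-28/73, 20/73, 81/73).
The three coordinates are negative, positive, positive; a point is interior exactly when all three are positive.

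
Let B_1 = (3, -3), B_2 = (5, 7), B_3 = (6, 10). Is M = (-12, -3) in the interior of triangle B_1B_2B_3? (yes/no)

no

Barycentric coordinates of M: (-41/4, 195/4, -75/2).
The three coordinates are negative, positive, negative; a point is interior exactly when all three are positive.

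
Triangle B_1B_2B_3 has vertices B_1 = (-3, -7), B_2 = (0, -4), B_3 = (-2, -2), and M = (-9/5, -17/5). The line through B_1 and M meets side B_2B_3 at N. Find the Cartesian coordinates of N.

(-3/2, -5/2)

Barycentric coordinates of M with respect to B_1B_2B_3: (1/5, 1/5, 3/5).
On side B_2B_3 the B_1-coordinate is zero; dropping M's B_1-weight 1/5 and renormalizing the remaining 1/5 : 3/5 gives weights 1/4, 3/4 on B_2, B_3.
N = (1/4)·(0, -4) + (3/4)·(-2, -2) = (-3/2, -5/2).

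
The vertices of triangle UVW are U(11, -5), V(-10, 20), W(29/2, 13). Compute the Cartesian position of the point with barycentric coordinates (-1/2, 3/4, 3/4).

P = (-1/2)·U + (3/4)·V + (3/4)·W.
x-coordinate: (-1/2)·11 + (3/4)·(-10) + (3/4)·(29/2) = -17/8.
y-coordinate: (-1/2)·(-5) + (3/4)·20 + (3/4)·13 = 109/4.

(-17/8, 109/4)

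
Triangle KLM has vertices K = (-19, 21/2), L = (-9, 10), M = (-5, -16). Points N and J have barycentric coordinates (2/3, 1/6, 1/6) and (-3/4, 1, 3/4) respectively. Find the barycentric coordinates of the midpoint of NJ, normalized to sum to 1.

(-1/24, 7/12, 11/24)

Since both coordinate triples sum to 1, the midpoint's barycentrics are the componentwise average.
(2/3+-3/4)/2 = -1/24; similarly 7/12 and 11/24.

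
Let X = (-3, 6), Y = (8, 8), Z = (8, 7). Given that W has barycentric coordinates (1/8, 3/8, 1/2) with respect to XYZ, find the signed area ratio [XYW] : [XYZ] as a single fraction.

The signed ratio [XYW]/[XYZ] equals the barycentric coordinate of W at vertex Z, which is 1/2.

1/2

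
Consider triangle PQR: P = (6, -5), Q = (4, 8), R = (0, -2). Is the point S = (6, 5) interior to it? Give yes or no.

no

Barycentric coordinates of S: (4/9, 5/6, -5/18).
The three coordinates are positive, positive, negative; a point is interior exactly when all three are positive.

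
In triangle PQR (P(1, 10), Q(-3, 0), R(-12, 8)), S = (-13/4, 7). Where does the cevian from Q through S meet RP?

(-10/3, 28/3)

Barycentric coordinates of S with respect to PQR: (1/2, 1/4, 1/4).
On side RP the Q-coordinate is zero; dropping S's Q-weight 1/4 and renormalizing the remaining 1/4 : 1/2 gives weights 1/3, 2/3 on R, P.
T = (1/3)·(-12, 8) + (2/3)·(1, 10) = (-10/3, 28/3).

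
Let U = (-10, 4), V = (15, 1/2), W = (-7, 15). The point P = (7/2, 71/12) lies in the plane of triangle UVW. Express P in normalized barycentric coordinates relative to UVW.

(1/6, 1/2, 1/3)

Signed area of the reference triangle: [UVW] = ½·((-10)·(1/2−15) + 15·(15−4) + (-7)·(4−(1/2))) = ½·(145 + 165 − 49/2) = 571/4.
[PVW] = ½·((7/2)·(1/2−15) + 15·(15−(71/12)) + (-7)·(71/12−(1/2))) = ½·(-203/4 + 545/4 − 455/12) = 571/24, so the U-coordinate is (571/24)/(571/4) = 1/6.
[UPW] = ½·((-10)·(71/12−15) + (7/2)·(15−4) + (-7)·(4−(71/12))) = ½·(545/6 + 77/2 + 161/12) = 571/8, so the V-coordinate is 1/2.
[UVP] = ½·((-10)·(1/2−(71/12)) + 15·(71/12−4) + (7/2)·(4−(1/2))) = ½·(325/6 + 115/4 + 49/4) = 571/12, so the W-coordinate is 1/3.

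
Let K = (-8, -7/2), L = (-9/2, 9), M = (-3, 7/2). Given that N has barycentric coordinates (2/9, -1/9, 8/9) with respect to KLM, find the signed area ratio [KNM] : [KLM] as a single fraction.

The signed ratio [KNM]/[KLM] equals the barycentric coordinate of N at vertex L, which is -1/9.

-1/9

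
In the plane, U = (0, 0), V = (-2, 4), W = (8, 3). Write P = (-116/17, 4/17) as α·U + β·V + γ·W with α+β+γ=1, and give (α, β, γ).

Signed area of the reference triangle: [UVW] = ½·(0·(4−3) + (-2)·(3−0) + 8·(0−4)) = ½·(0 − 6 − 32) = -19.
[PVW] = ½·((-116/17)·(4−3) + (-2)·(3−(4/17)) + 8·(4/17−4)) = ½·(-116/17 − 94/17 − 512/17) = -361/17, so the U-coordinate is (-361/17)/(-19) = 19/17.
[UPW] = ½·(0·(4/17−3) + (-116/17)·(3−0) + 8·(0−(4/17))) = ½·(0 − 348/17 − 32/17) = -190/17, so the V-coordinate is 10/17.
[UVP] = ½·(0·(4−(4/17)) + (-2)·(4/17−0) + (-116/17)·(0−4)) = ½·(0 − 8/17 + 464/17) = 228/17, so the W-coordinate is -12/17.
Check: 19/17 + 10/17 − 12/17 = 1.

(19/17, 10/17, -12/17)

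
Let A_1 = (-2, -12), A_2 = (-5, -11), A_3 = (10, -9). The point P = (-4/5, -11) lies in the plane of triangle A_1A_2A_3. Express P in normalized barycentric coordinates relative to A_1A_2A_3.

Signed area of the reference triangle: [A_1A_2A_3] = ½·((-2)·(-11−(-9)) + (-5)·(-9−(-12)) + 10·(-12−(-11))) = ½·(4 − 15 − 10) = -21/2.
[PA_2A_3] = ½·((-4/5)·(-11−(-9)) + (-5)·(-9−(-11)) + 10·(-11−(-11))) = ½·(8/5 − 10 + 0) = -21/5, so the A_1-coordinate is (-21/5)/(-21/2) = 2/5.
[A_1PA_3] = ½·((-2)·(-11−(-9)) + (-4/5)·(-9−(-12)) + 10·(-12−(-11))) = ½·(4 − 12/5 − 10) = -21/5, so the A_2-coordinate is 2/5.
[A_1A_2P] = ½·((-2)·(-11−(-11)) + (-5)·(-11−(-12)) + (-4/5)·(-12−(-11))) = ½·(0 − 5 + 4/5) = -21/10, so the A_3-coordinate is 1/5.
Check: 2/5 + 2/5 + 1/5 = 1.

(2/5, 2/5, 1/5)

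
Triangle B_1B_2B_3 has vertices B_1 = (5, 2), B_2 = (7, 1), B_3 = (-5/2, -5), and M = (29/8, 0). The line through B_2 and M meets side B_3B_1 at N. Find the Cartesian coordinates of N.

(5/2, -1/3)

Barycentric coordinates of M with respect to B_1B_2B_3: (1/2, 1/4, 1/4).
On side B_3B_1 the B_2-coordinate is zero; dropping M's B_2-weight 1/4 and renormalizing the remaining 1/4 : 1/2 gives weights 1/3, 2/3 on B_3, B_1.
N = (1/3)·(-5/2, -5) + (2/3)·(5, 2) = (5/2, -1/3).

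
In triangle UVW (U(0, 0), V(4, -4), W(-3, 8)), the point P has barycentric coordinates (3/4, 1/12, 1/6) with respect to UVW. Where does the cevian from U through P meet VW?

(-2/3, 4)

Line UP meets VW where the U-coordinate vanishes; zeroing P's U-weight and renormalizing leaves V, W-weights 1/12 : 1/6 → (1/3, 2/3).
So Q = (1/3)·V + (2/3)·W = (-2/3, 4).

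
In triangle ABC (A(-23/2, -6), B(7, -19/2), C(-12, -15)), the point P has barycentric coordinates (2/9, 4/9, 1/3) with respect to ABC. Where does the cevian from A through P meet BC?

Line AP meets BC where the A-coordinate vanishes; zeroing P's A-weight and renormalizing leaves B, C-weights 4/9 : 1/3 → (4/7, 3/7).
So Q = (4/7)·B + (3/7)·C = (-8/7, -83/7).

(-8/7, -83/7)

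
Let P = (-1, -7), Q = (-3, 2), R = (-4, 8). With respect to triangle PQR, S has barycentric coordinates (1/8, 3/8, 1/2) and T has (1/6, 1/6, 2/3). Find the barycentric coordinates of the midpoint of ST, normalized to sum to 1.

(7/48, 13/48, 7/12)

Since both coordinate triples sum to 1, the midpoint's barycentrics are the componentwise average.
(1/8+1/6)/2 = 7/48; similarly 13/48 and 7/12.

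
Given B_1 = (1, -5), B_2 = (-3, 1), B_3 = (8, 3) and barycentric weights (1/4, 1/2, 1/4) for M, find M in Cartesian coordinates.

(3/4, 0)

M = (1/4)·B_1 + (1/2)·B_2 + (1/4)·B_3.
x-coordinate: (1/4)·1 + (1/2)·(-3) + (1/4)·8 = 3/4.
y-coordinate: (1/4)·(-5) + (1/2)·1 + (1/4)·3 = 0.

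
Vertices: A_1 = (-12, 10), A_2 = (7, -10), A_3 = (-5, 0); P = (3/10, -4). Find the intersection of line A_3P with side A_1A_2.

Barycentric coordinates of P with respect to A_1A_2A_3: (1/10, 1/2, 2/5).
On side A_1A_2 the A_3-coordinate is zero; dropping P's A_3-weight 2/5 and renormalizing the remaining 1/10 : 1/2 gives weights 1/6, 5/6 on A_1, A_2.
Q = (1/6)·(-12, 10) + (5/6)·(7, -10) = (23/6, -20/3).

(23/6, -20/3)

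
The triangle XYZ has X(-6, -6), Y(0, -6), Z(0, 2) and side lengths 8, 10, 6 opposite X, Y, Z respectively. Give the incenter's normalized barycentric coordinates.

The incenter has barycentric coordinates proportional to the opposite side lengths: (8 : 10 : 6).
Normalizing by 8+10+6 = 24 gives (1/3, 5/12, 1/4).

(1/3, 5/12, 1/4)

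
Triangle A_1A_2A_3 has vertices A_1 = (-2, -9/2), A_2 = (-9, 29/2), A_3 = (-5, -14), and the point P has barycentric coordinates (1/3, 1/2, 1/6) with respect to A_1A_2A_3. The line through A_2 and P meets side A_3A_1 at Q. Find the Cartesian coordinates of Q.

Line A_2P meets A_3A_1 where the A_2-coordinate vanishes; zeroing P's A_2-weight and renormalizing leaves A_3, A_1-weights 1/6 : 1/3 → (1/3, 2/3).
So Q = (1/3)·A_3 + (2/3)·A_1 = (-3, -23/3).

(-3, -23/3)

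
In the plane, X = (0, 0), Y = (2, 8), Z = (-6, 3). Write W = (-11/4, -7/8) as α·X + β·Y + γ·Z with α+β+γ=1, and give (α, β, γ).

Signed area of the reference triangle: [XYZ] = ½·(0·(8−3) + 2·(3−0) + (-6)·(0−8)) = ½·(0 + 6 + 48) = 27.
[WYZ] = ½·((-11/4)·(8−3) + 2·(3−(-7/8)) + (-6)·(-7/8−8)) = ½·(-55/4 + 31/4 + 213/4) = 189/8, so the X-coordinate is (189/8)/27 = 7/8.
[XWZ] = ½·(0·(-7/8−3) + (-11/4)·(3−0) + (-6)·(0−(-7/8))) = ½·(0 − 33/4 − 21/4) = -27/4, so the Y-coordinate is -1/4.
[XYW] = ½·(0·(8−(-7/8)) + 2·(-7/8−0) + (-11/4)·(0−8)) = ½·(0 − 7/4 + 22) = 81/8, so the Z-coordinate is 3/8.

(7/8, -1/4, 3/8)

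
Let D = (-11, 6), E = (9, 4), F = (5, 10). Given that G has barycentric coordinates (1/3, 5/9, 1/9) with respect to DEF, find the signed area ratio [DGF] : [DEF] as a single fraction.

5/9

The signed ratio [DGF]/[DEF] equals the barycentric coordinate of G at vertex E, which is 5/9.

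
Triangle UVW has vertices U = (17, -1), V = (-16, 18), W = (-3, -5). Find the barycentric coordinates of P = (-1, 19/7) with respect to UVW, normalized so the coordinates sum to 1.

Signed area of the reference triangle: [UVW] = ½·(17·(18−(-5)) + (-16)·(-5−(-1)) + (-3)·(-1−18)) = ½·(391 + 64 + 57) = 256.
[PVW] = ½·((-1)·(18−(-5)) + (-16)·(-5−(19/7)) + (-3)·(19/7−18)) = ½·(-23 + 864/7 + 321/7) = 512/7, so the U-coordinate is (512/7)/256 = 2/7.
[UPW] = ½·(17·(19/7−(-5)) + (-1)·(-5−(-1)) + (-3)·(-1−(19/7))) = ½·(918/7 + 4 + 78/7) = 512/7, so the V-coordinate is 2/7.
[UVP] = ½·(17·(18−(19/7)) + (-16)·(19/7−(-1)) + (-1)·(-1−18)) = ½·(1819/7 − 416/7 + 19) = 768/7, so the W-coordinate is 3/7.
Check: 2/7 + 2/7 + 3/7 = 1.

(2/7, 2/7, 3/7)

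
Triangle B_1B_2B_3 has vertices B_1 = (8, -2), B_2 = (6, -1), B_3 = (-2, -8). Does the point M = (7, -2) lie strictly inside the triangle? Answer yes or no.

yes

Barycentric coordinates of M: (15/22, 3/11, 1/22).
The three coordinates are positive, positive, positive; a point is interior exactly when all three are positive.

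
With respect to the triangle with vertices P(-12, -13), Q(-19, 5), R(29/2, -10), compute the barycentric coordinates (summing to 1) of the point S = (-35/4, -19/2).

Signed area of the reference triangle: [PQR] = ½·((-12)·(5−(-10)) + (-19)·(-10−(-13)) + (29/2)·(-13−5)) = ½·(-180 − 57 − 261) = -249.
[SQR] = ½·((-35/4)·(5−(-10)) + (-19)·(-10−(-19/2)) + (29/2)·(-19/2−5)) = ½·(-525/4 + 19/2 − 841/4) = -166, so the P-coordinate is (-166)/(-249) = 2/3.
[PSR] = ½·((-12)·(-19/2−(-10)) + (-35/4)·(-10−(-13)) + (29/2)·(-13−(-19/2))) = ½·(-6 − 105/4 − 203/4) = -83/2, so the Q-coordinate is 1/6.
[PQS] = ½·((-12)·(5−(-19/2)) + (-19)·(-19/2−(-13)) + (-35/4)·(-13−5)) = ½·(-174 − 133/2 + 315/2) = -83/2, so the R-coordinate is 1/6.

(2/3, 1/6, 1/6)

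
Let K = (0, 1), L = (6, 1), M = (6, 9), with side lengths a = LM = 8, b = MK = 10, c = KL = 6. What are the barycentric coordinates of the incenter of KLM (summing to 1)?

(1/3, 5/12, 1/4)

The incenter has barycentric coordinates proportional to the opposite side lengths: (8 : 10 : 6).
Normalizing by 8+10+6 = 24 gives (1/3, 5/12, 1/4).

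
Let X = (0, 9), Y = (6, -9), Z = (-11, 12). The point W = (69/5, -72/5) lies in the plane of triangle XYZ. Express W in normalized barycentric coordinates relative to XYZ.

(2/5, 6/5, -3/5)

Signed area of the reference triangle: [XYZ] = ½·(0·(-9−12) + 6·(12−9) + (-11)·(9−(-9))) = ½·(0 + 18 − 198) = -90.
[WYZ] = ½·((69/5)·(-9−12) + 6·(12−(-72/5)) + (-11)·(-72/5−(-9))) = ½·(-1449/5 + 792/5 + 297/5) = -36, so the X-coordinate is (-36)/(-90) = 2/5.
[XWZ] = ½·(0·(-72/5−12) + (69/5)·(12−9) + (-11)·(9−(-72/5))) = ½·(0 + 207/5 − 1287/5) = -108, so the Y-coordinate is 6/5.
[XYW] = ½·(0·(-9−(-72/5)) + 6·(-72/5−9) + (69/5)·(9−(-9))) = ½·(0 − 702/5 + 1242/5) = 54, so the Z-coordinate is -3/5.
Check: 2/5 + 6/5 − 3/5 = 1.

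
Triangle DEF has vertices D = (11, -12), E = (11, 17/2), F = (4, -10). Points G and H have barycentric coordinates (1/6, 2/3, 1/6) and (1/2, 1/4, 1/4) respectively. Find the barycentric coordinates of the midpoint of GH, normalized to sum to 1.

(1/3, 11/24, 5/24)

Since both coordinate triples sum to 1, the midpoint's barycentrics are the componentwise average.
(1/6+1/2)/2 = 1/3; similarly 11/24 and 5/24.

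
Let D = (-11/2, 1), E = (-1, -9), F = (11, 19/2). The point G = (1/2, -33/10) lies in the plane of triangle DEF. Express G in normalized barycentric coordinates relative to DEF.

Signed area of the reference triangle: [DEF] = ½·((-11/2)·(-9−(19/2)) + (-1)·(19/2−1) + 11·(1−(-9))) = ½·(407/4 − 17/2 + 110) = 813/8.
[GEF] = ½·((1/2)·(-9−(19/2)) + (-1)·(19/2−(-33/10)) + 11·(-33/10−(-9))) = ½·(-37/4 − 64/5 + 627/10) = 813/40, so the D-coordinate is (813/40)/(813/8) = 1/5.
[DGF] = ½·((-11/2)·(-33/10−(19/2)) + (1/2)·(19/2−1) + 11·(1−(-33/10))) = ½·(352/5 + 17/4 + 473/10) = 2439/40, so the E-coordinate is 3/5.
[DEG] = ½·((-11/2)·(-9−(-33/10)) + (-1)·(-33/10−1) + (1/2)·(1−(-9))) = ½·(627/20 + 43/10 + 5) = 813/40, so the F-coordinate is 1/5.

(1/5, 3/5, 1/5)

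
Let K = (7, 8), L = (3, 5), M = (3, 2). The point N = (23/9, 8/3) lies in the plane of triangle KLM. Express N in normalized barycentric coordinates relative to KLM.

(-1/9, 4/9, 2/3)

Signed area of the reference triangle: [KLM] = ½·(7·(5−2) + 3·(2−8) + 3·(8−5)) = ½·(21 − 18 + 9) = 6.
[NLM] = ½·((23/9)·(5−2) + 3·(2−(8/3)) + 3·(8/3−5)) = ½·(23/3 − 2 − 7) = -2/3, so the K-coordinate is (-2/3)/6 = -1/9.
[KNM] = ½·(7·(8/3−2) + (23/9)·(2−8) + 3·(8−(8/3))) = ½·(14/3 − 46/3 + 16) = 8/3, so the L-coordinate is 4/9.
[KLN] = ½·(7·(5−(8/3)) + 3·(8/3−8) + (23/9)·(8−5)) = ½·(49/3 − 16 + 23/3) = 4, so the M-coordinate is 2/3.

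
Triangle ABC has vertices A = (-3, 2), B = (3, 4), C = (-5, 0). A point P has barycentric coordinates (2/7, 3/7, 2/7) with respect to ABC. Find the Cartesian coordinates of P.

P = (2/7)·A + (3/7)·B + (2/7)·C.
x-coordinate: (2/7)·(-3) + (3/7)·3 + (2/7)·(-5) = -1.
y-coordinate: (2/7)·2 + (3/7)·4 + (2/7)·0 = 16/7.

(-1, 16/7)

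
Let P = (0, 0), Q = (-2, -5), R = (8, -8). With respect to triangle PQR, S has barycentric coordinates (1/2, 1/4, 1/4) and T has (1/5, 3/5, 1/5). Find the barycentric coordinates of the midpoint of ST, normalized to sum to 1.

(7/20, 17/40, 9/40)

Since both coordinate triples sum to 1, the midpoint's barycentrics are the componentwise average.
(1/2+1/5)/2 = 7/20; similarly 17/40 and 9/40.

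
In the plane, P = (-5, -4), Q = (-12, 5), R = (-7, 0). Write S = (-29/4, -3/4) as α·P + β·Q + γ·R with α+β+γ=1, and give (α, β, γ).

(1/2, 1/4, 1/4)

Signed area of the reference triangle: [PQR] = ½·((-5)·(5−0) + (-12)·(0−(-4)) + (-7)·(-4−5)) = ½·(-25 − 48 + 63) = -5.
[SQR] = ½·((-29/4)·(5−0) + (-12)·(0−(-3/4)) + (-7)·(-3/4−5)) = ½·(-145/4 − 9 + 161/4) = -5/2, so the P-coordinate is (-5/2)/(-5) = 1/2.
[PSR] = ½·((-5)·(-3/4−0) + (-29/4)·(0−(-4)) + (-7)·(-4−(-3/4))) = ½·(15/4 − 29 + 91/4) = -5/4, so the Q-coordinate is 1/4.
[PQS] = ½·((-5)·(5−(-3/4)) + (-12)·(-3/4−(-4)) + (-29/4)·(-4−5)) = ½·(-115/4 − 39 + 261/4) = -5/4, so the R-coordinate is 1/4.
Check: 1/2 + 1/4 + 1/4 = 1.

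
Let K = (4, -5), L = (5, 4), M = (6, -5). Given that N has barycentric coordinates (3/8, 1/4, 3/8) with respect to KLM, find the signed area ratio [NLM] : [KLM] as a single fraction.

The signed ratio [NLM]/[KLM] equals the barycentric coordinate of N at vertex K, which is 3/8.

3/8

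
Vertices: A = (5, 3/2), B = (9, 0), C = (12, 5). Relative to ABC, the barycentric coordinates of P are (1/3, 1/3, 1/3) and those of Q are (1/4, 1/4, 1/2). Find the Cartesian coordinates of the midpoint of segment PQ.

Barycentric coordinates of the midpoint are the average: (7/24, 7/24, 5/12).
Converting: (7/24)·A + (7/24)·B + (5/12)·C = (109/12, 121/48).

(109/12, 121/48)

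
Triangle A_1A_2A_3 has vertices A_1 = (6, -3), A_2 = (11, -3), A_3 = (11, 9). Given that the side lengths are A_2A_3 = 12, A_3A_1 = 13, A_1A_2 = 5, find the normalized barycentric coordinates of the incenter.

(2/5, 13/30, 1/6)

The incenter has barycentric coordinates proportional to the opposite side lengths: (12 : 13 : 5).
Normalizing by 12+13+5 = 30 gives (2/5, 13/30, 1/6).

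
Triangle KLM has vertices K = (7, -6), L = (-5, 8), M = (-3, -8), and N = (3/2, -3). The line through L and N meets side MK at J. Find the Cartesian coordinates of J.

Barycentric coordinates of N with respect to KLM: (1/2, 1/4, 1/4).
On side MK the L-coordinate is zero; dropping N's L-weight 1/4 and renormalizing the remaining 1/4 : 1/2 gives weights 1/3, 2/3 on M, K.
J = (1/3)·(-3, -8) + (2/3)·(7, -6) = (11/3, -20/3).

(11/3, -20/3)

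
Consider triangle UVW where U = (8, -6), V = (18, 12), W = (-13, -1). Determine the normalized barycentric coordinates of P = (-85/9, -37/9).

(1/3, -1/9, 7/9)

Signed area of the reference triangle: [UVW] = ½·(8·(12−(-1)) + 18·(-1−(-6)) + (-13)·(-6−12)) = ½·(104 + 90 + 234) = 214.
[PVW] = ½·((-85/9)·(12−(-1)) + 18·(-1−(-37/9)) + (-13)·(-37/9−12)) = ½·(-1105/9 + 56 + 1885/9) = 214/3, so the U-coordinate is (214/3)/214 = 1/3.
[UPW] = ½·(8·(-37/9−(-1)) + (-85/9)·(-1−(-6)) + (-13)·(-6−(-37/9))) = ½·(-224/9 − 425/9 + 221/9) = -214/9, so the V-coordinate is -1/9.
[UVP] = ½·(8·(12−(-37/9)) + 18·(-37/9−(-6)) + (-85/9)·(-6−12)) = ½·(1160/9 + 34 + 170) = 1498/9, so the W-coordinate is 7/9.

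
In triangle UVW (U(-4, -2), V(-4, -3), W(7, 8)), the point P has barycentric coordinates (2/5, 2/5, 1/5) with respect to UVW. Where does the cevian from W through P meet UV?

Line WP meets UV where the W-coordinate vanishes; zeroing P's W-weight and renormalizing leaves U, V-weights 2/5 : 2/5 → (1/2, 1/2).
So Q = (1/2)·U + (1/2)·V = (-4, -5/2).

(-4, -5/2)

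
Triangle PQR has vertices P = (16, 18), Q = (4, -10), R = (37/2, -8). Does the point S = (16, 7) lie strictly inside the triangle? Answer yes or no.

Barycentric coordinates of S: (445/764, 55/764, 66/191).
The three coordinates are positive, positive, positive; a point is interior exactly when all three are positive.

yes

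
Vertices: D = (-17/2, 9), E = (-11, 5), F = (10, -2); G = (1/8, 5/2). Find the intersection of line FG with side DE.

(-39/4, 7)

Barycentric coordinates of G with respect to DEF: (1/4, 1/4, 1/2).
On side DE the F-coordinate is zero; dropping G's F-weight 1/2 and renormalizing the remaining 1/4 : 1/4 gives weights 1/2, 1/2 on D, E.
H = (1/2)·(-17/2, 9) + (1/2)·(-11, 5) = (-39/4, 7).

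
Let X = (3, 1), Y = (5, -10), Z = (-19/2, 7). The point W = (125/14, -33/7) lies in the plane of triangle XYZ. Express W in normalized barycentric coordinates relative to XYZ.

Signed area of the reference triangle: [XYZ] = ½·(3·(-10−7) + 5·(7−1) + (-19/2)·(1−(-10))) = ½·(-51 + 30 − 209/2) = -251/4.
[WYZ] = ½·((125/14)·(-10−7) + 5·(7−(-33/7)) + (-19/2)·(-33/7−(-10))) = ½·(-2125/14 + 410/7 − 703/14) = -502/7, so the X-coordinate is (-502/7)/(-251/4) = 8/7.
[XWZ] = ½·(3·(-33/7−7) + (125/14)·(7−1) + (-19/2)·(1−(-33/7))) = ½·(-246/7 + 375/7 − 380/7) = -251/14, so the Y-coordinate is 2/7.
[XYW] = ½·(3·(-10−(-33/7)) + 5·(-33/7−1) + (125/14)·(1−(-10))) = ½·(-111/7 − 200/7 + 1375/14) = 753/28, so the Z-coordinate is -3/7.
Check: 8/7 + 2/7 − 3/7 = 1.

(8/7, 2/7, -3/7)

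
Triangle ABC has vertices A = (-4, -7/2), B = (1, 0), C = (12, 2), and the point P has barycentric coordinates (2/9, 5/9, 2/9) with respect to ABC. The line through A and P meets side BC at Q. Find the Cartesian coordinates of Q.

Line AP meets BC where the A-coordinate vanishes; zeroing P's A-weight and renormalizing leaves B, C-weights 5/9 : 2/9 → (5/7, 2/7).
So Q = (5/7)·B + (2/7)·C = (29/7, 4/7).

(29/7, 4/7)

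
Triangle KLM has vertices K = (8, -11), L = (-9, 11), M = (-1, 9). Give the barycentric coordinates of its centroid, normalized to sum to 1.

The centroid is the average of the vertices, so each weight is 1/3.

(1/3, 1/3, 1/3)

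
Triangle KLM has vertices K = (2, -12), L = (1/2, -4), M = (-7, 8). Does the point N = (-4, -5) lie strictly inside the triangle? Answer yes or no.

Barycentric coordinates of N: (41/28, -19/14, 25/28).
The three coordinates are positive, negative, positive; a point is interior exactly when all three are positive.

no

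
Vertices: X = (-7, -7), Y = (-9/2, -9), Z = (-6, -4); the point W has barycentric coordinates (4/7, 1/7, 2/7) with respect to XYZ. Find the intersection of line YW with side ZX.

Line YW meets ZX where the Y-coordinate vanishes; zeroing W's Y-weight and renormalizing leaves Z, X-weights 2/7 : 4/7 → (1/3, 2/3).
So V = (1/3)·Z + (2/3)·X = (-20/3, -6).

(-20/3, -6)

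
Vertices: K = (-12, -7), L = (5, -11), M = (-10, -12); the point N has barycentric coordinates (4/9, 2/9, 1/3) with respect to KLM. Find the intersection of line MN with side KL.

(-19/3, -25/3)

Line MN meets KL where the M-coordinate vanishes; zeroing N's M-weight and renormalizing leaves K, L-weights 4/9 : 2/9 → (2/3, 1/3).
So J = (2/3)·K + (1/3)·L = (-19/3, -25/3).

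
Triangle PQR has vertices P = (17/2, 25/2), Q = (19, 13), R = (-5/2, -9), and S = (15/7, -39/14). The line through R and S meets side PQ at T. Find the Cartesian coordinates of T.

Barycentric coordinates of S with respect to PQR: (1/7, 1/7, 5/7).
On side PQ the R-coordinate is zero; dropping S's R-weight 5/7 and renormalizing the remaining 1/7 : 1/7 gives weights 1/2, 1/2 on P, Q.
T = (1/2)·(17/2, 25/2) + (1/2)·(19, 13) = (55/4, 51/4).

(55/4, 51/4)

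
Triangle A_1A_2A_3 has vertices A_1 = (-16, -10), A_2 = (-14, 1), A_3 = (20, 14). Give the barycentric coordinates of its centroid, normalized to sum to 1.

(1/3, 1/3, 1/3)

The centroid is the average of the vertices, so each weight is 1/3.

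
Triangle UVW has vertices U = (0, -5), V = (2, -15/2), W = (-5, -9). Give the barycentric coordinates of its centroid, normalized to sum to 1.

(1/3, 1/3, 1/3)

The centroid is the average of the vertices, so each weight is 1/3.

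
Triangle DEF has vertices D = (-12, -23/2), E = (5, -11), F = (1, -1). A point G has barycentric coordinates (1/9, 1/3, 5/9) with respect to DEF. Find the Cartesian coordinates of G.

(8/9, -11/2)

G = (1/9)·D + (1/3)·E + (5/9)·F.
x-coordinate: (1/9)·(-12) + (1/3)·5 + (5/9)·1 = 8/9.
y-coordinate: (1/9)·(-23/2) + (1/3)·(-11) + (5/9)·(-1) = -11/2.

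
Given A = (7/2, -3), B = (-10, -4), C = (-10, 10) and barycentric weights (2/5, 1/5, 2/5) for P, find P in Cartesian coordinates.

(-23/5, 2)

P = (2/5)·A + (1/5)·B + (2/5)·C.
x-coordinate: (2/5)·(7/2) + (1/5)·(-10) + (2/5)·(-10) = -23/5.
y-coordinate: (2/5)·(-3) + (1/5)·(-4) + (2/5)·10 = 2.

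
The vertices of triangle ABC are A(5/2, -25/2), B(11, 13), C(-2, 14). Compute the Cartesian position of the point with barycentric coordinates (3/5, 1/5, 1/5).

(33/10, -21/10)

P = (3/5)·A + (1/5)·B + (1/5)·C.
x-coordinate: (3/5)·(5/2) + (1/5)·11 + (1/5)·(-2) = 33/10.
y-coordinate: (3/5)·(-25/2) + (1/5)·13 + (1/5)·14 = -21/10.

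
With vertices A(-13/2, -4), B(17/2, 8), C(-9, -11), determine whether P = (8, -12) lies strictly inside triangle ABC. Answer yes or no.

Barycentric coordinates of P: (-227/50, 81/50, 98/25).
The three coordinates are negative, positive, positive; a point is interior exactly when all three are positive.

no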